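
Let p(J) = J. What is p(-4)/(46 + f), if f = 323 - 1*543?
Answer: 2/87 ≈ 0.022988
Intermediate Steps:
f = -220 (f = 323 - 543 = -220)
p(-4)/(46 + f) = -4/(46 - 220) = -4/(-174) = -4*(-1/174) = 2/87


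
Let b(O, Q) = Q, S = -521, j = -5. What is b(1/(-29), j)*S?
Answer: 2605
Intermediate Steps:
b(1/(-29), j)*S = -5*(-521) = 2605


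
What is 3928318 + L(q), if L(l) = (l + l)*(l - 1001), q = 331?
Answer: 3484778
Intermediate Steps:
L(l) = 2*l*(-1001 + l) (L(l) = (2*l)*(-1001 + l) = 2*l*(-1001 + l))
3928318 + L(q) = 3928318 + 2*331*(-1001 + 331) = 3928318 + 2*331*(-670) = 3928318 - 443540 = 3484778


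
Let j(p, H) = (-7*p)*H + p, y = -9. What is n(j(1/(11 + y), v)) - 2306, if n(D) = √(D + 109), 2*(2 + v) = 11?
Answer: -2306 + √389/2 ≈ -2296.1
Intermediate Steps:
v = 7/2 (v = -2 + (½)*11 = -2 + 11/2 = 7/2 ≈ 3.5000)
j(p, H) = p - 7*H*p (j(p, H) = -7*H*p + p = p - 7*H*p)
n(D) = √(109 + D)
n(j(1/(11 + y), v)) - 2306 = √(109 + (1 - 7*7/2)/(11 - 9)) - 2306 = √(109 + (1 - 49/2)/2) - 2306 = √(109 + (½)*(-47/2)) - 2306 = √(109 - 47/4) - 2306 = √(389/4) - 2306 = √389/2 - 2306 = -2306 + √389/2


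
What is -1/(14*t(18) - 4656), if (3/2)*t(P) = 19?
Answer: 3/13436 ≈ 0.00022328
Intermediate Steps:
t(P) = 38/3 (t(P) = (⅔)*19 = 38/3)
-1/(14*t(18) - 4656) = -1/(14*(38/3) - 4656) = -1/(532/3 - 4656) = -1/(-13436/3) = -1*(-3/13436) = 3/13436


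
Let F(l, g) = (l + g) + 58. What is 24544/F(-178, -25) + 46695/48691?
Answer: -40975901/243455 ≈ -168.31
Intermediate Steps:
F(l, g) = 58 + g + l (F(l, g) = (g + l) + 58 = 58 + g + l)
24544/F(-178, -25) + 46695/48691 = 24544/(58 - 25 - 178) + 46695/48691 = 24544/(-145) + 46695*(1/48691) = 24544*(-1/145) + 46695/48691 = -24544/145 + 46695/48691 = -40975901/243455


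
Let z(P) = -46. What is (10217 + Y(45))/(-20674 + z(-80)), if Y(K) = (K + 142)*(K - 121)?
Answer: 799/4144 ≈ 0.19281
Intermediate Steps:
Y(K) = (-121 + K)*(142 + K) (Y(K) = (142 + K)*(-121 + K) = (-121 + K)*(142 + K))
(10217 + Y(45))/(-20674 + z(-80)) = (10217 + (-17182 + 45**2 + 21*45))/(-20674 - 46) = (10217 + (-17182 + 2025 + 945))/(-20720) = (10217 - 14212)*(-1/20720) = -3995*(-1/20720) = 799/4144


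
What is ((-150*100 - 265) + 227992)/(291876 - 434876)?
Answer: -212727/143000 ≈ -1.4876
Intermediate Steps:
((-150*100 - 265) + 227992)/(291876 - 434876) = ((-15000 - 265) + 227992)/(-143000) = (-15265 + 227992)*(-1/143000) = 212727*(-1/143000) = -212727/143000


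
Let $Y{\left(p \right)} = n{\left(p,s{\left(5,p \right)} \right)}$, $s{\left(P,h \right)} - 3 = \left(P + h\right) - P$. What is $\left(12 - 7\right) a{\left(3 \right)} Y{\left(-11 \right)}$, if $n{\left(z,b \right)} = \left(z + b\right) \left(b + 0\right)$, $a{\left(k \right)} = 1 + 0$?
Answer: $760$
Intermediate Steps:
$s{\left(P,h \right)} = 3 + h$ ($s{\left(P,h \right)} = 3 + \left(\left(P + h\right) - P\right) = 3 + h$)
$a{\left(k \right)} = 1$
$n{\left(z,b \right)} = b \left(b + z\right)$ ($n{\left(z,b \right)} = \left(b + z\right) b = b \left(b + z\right)$)
$Y{\left(p \right)} = \left(3 + p\right) \left(3 + 2 p\right)$ ($Y{\left(p \right)} = \left(3 + p\right) \left(\left(3 + p\right) + p\right) = \left(3 + p\right) \left(3 + 2 p\right)$)
$\left(12 - 7\right) a{\left(3 \right)} Y{\left(-11 \right)} = \left(12 - 7\right) 1 \left(3 - 11\right) \left(3 + 2 \left(-11\right)\right) = 5 \cdot 1 \left(- 8 \left(3 - 22\right)\right) = 5 \left(\left(-8\right) \left(-19\right)\right) = 5 \cdot 152 = 760$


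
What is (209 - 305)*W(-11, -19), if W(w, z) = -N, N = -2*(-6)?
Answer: 1152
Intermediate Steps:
N = 12
W(w, z) = -12 (W(w, z) = -1*12 = -12)
(209 - 305)*W(-11, -19) = (209 - 305)*(-12) = -96*(-12) = 1152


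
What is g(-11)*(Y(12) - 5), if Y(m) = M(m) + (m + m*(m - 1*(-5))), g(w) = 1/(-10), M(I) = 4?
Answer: -43/2 ≈ -21.500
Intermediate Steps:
g(w) = -⅒
Y(m) = 4 + m + m*(5 + m) (Y(m) = 4 + (m + m*(m - 1*(-5))) = 4 + (m + m*(m + 5)) = 4 + (m + m*(5 + m)) = 4 + m + m*(5 + m))
g(-11)*(Y(12) - 5) = -((4 + 12² + 6*12) - 5)/10 = -((4 + 144 + 72) - 5)/10 = -(220 - 5)/10 = -⅒*215 = -43/2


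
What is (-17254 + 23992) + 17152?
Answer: 23890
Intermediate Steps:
(-17254 + 23992) + 17152 = 6738 + 17152 = 23890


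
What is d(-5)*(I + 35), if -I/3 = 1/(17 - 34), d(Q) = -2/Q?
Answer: 1196/85 ≈ 14.071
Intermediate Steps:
I = 3/17 (I = -3/(17 - 34) = -3/(-17) = -3*(-1/17) = 3/17 ≈ 0.17647)
d(-5)*(I + 35) = (-2/(-5))*(3/17 + 35) = -2*(-⅕)*(598/17) = (⅖)*(598/17) = 1196/85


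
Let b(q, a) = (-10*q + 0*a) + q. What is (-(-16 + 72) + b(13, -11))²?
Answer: 29929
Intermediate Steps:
b(q, a) = -9*q (b(q, a) = (-10*q + 0) + q = -10*q + q = -9*q)
(-(-16 + 72) + b(13, -11))² = (-(-16 + 72) - 9*13)² = (-1*56 - 117)² = (-56 - 117)² = (-173)² = 29929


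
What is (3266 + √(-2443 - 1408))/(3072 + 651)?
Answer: 3266/3723 + I*√3851/3723 ≈ 0.87725 + 0.016668*I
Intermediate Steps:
(3266 + √(-2443 - 1408))/(3072 + 651) = (3266 + √(-3851))/3723 = (3266 + I*√3851)*(1/3723) = 3266/3723 + I*√3851/3723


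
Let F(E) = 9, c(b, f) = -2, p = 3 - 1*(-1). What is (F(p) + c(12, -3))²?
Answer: 49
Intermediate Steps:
p = 4 (p = 3 + 1 = 4)
(F(p) + c(12, -3))² = (9 - 2)² = 7² = 49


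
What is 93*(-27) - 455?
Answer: -2966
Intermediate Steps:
93*(-27) - 455 = -2511 - 455 = -2966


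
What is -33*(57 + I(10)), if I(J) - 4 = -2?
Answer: -1947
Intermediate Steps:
I(J) = 2 (I(J) = 4 - 2 = 2)
-33*(57 + I(10)) = -33*(57 + 2) = -33*59 = -1947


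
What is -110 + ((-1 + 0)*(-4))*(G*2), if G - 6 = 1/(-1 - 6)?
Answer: -442/7 ≈ -63.143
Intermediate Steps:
G = 41/7 (G = 6 + 1/(-1 - 6) = 6 + 1/(-7) = 6 - ⅐ = 41/7 ≈ 5.8571)
-110 + ((-1 + 0)*(-4))*(G*2) = -110 + ((-1 + 0)*(-4))*((41/7)*2) = -110 - 1*(-4)*(82/7) = -110 + 4*(82/7) = -110 + 328/7 = -442/7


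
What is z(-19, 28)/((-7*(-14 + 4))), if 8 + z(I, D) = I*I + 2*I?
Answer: 9/2 ≈ 4.5000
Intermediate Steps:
z(I, D) = -8 + I² + 2*I (z(I, D) = -8 + (I*I + 2*I) = -8 + (I² + 2*I) = -8 + I² + 2*I)
z(-19, 28)/((-7*(-14 + 4))) = (-8 + (-19)² + 2*(-19))/((-7*(-14 + 4))) = (-8 + 361 - 38)/((-7*(-10))) = 315/70 = 315*(1/70) = 9/2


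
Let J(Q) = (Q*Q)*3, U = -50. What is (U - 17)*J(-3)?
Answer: -1809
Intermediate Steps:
J(Q) = 3*Q**2 (J(Q) = Q**2*3 = 3*Q**2)
(U - 17)*J(-3) = (-50 - 17)*(3*(-3)**2) = -201*9 = -67*27 = -1809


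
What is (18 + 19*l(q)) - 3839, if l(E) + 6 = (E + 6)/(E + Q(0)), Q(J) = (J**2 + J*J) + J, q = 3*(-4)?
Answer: -7851/2 ≈ -3925.5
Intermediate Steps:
q = -12
Q(J) = J + 2*J**2 (Q(J) = (J**2 + J**2) + J = 2*J**2 + J = J + 2*J**2)
l(E) = -6 + (6 + E)/E (l(E) = -6 + (E + 6)/(E + 0*(1 + 2*0)) = -6 + (6 + E)/(E + 0*(1 + 0)) = -6 + (6 + E)/(E + 0*1) = -6 + (6 + E)/(E + 0) = -6 + (6 + E)/E)
(18 + 19*l(q)) - 3839 = (18 + 19*(-5 + 6/(-12))) - 3839 = (18 + 19*(-5 + 6*(-1/12))) - 3839 = (18 + 19*(-5 - 1/2)) - 3839 = (18 + 19*(-11/2)) - 3839 = (18 - 209/2) - 3839 = -173/2 - 3839 = -7851/2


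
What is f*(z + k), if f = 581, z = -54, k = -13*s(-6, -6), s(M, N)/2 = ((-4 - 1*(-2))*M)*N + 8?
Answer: 935410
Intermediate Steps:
s(M, N) = 16 - 4*M*N (s(M, N) = 2*(((-4 - 1*(-2))*M)*N + 8) = 2*(((-4 + 2)*M)*N + 8) = 2*((-2*M)*N + 8) = 2*(-2*M*N + 8) = 2*(8 - 2*M*N) = 16 - 4*M*N)
k = 1664 (k = -13*(16 - 4*(-6)*(-6)) = -13*(16 - 144) = -13*(-128) = 1664)
f*(z + k) = 581*(-54 + 1664) = 581*1610 = 935410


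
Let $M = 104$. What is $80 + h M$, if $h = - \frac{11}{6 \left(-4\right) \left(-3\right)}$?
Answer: $\frac{577}{9} \approx 64.111$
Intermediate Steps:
$h = - \frac{11}{72}$ ($h = - \frac{11}{\left(-24\right) \left(-3\right)} = - \frac{11}{72} \approx -0.15278$)
$80 + h M = 80 - \frac{143}{9} = \frac{577}{9}$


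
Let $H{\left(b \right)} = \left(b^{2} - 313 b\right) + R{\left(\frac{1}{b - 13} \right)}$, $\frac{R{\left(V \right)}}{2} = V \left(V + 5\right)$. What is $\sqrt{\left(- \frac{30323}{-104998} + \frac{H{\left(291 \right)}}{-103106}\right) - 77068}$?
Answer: $\frac{i \sqrt{43628637602853223545454024273}}{752401703266} \approx 277.61 i$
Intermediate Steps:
$R{\left(V \right)} = 2 V \left(5 + V\right)$ ($R{\left(V \right)} = 2 V \left(V + 5\right) = 2 V \left(5 + V\right)$)
$H{\left(b \right)} = b^{2} - 313 b + \frac{2 \left(5 + \frac{1}{-13 + b}\right)}{-13 + b}$ ($H{\left(b \right)} = \left(b^{2} - 313 b\right) + \frac{2 \left(5 + \frac{1}{b - 13}\right)}{b - 13} = \left(b^{2} - 313 b\right) + \frac{2 \left(5 + \frac{1}{-13 + b}\right)}{-13 + b} = b^{2} - 313 b + \frac{2 \left(5 + \frac{1}{-13 + b}\right)}{-13 + b}$)
$\sqrt{\left(- \frac{30323}{-104998} + \frac{H{\left(291 \right)}}{-103106}\right) - 77068} = \sqrt{\left(- \frac{30323}{-104998} + \frac{\frac{1}{\left(-13 + 291\right)^{2}} \left(-128 + 10 \cdot 291 + 291 \left(-13 + 291\right)^{2} \left(-313 + 291\right)\right)}{-103106}\right) - 77068} = \sqrt{\left(\left(-30323\right) \left(- \frac{1}{104998}\right) + \frac{-128 + 2910 + 291 \cdot 278^{2} \left(-22\right)}{77284} \left(- \frac{1}{103106}\right)\right) - 77068} = \sqrt{\left(\frac{30323}{104998} + \frac{-128 + 2910 + 291 \cdot 77284 \left(-22\right)}{77284} \left(- \frac{1}{103106}\right)\right) - 77068} = \sqrt{\left(\frac{30323}{104998} + \frac{-128 + 2910 - 494772168}{77284} \left(- \frac{1}{103106}\right)\right) - 77068} = \sqrt{\left(\frac{30323}{104998} + \frac{1}{77284} \left(-494769386\right) \left(- \frac{1}{103106}\right)\right) - 77068} = \sqrt{\left(\frac{30323}{104998} - - \frac{247384693}{3984222052}\right) - 77068} = \sqrt{\left(\frac{30323}{104998} + \frac{247384693}{3984222052}\right) - 77068} = \sqrt{\frac{73394231639205}{209167673507948} - 77068} = \sqrt{- \frac{16120060867678897259}{209167673507948}} = \frac{i \sqrt{43628637602853223545454024273}}{752401703266}$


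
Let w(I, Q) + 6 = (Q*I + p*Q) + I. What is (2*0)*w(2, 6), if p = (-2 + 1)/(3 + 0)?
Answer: 0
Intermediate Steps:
p = -⅓ (p = -1/3 = -1*⅓ = -⅓ ≈ -0.33333)
w(I, Q) = -6 + I - Q/3 + I*Q (w(I, Q) = -6 + ((Q*I - Q/3) + I) = -6 + ((I*Q - Q/3) + I) = -6 + ((-Q/3 + I*Q) + I) = -6 + (I - Q/3 + I*Q) = -6 + I - Q/3 + I*Q)
(2*0)*w(2, 6) = (2*0)*(-6 + 2 - ⅓*6 + 2*6) = 0*(-6 + 2 - 2 + 12) = 0*6 = 0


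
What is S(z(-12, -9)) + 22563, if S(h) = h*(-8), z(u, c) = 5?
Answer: 22523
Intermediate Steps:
S(h) = -8*h
S(z(-12, -9)) + 22563 = -8*5 + 22563 = -40 + 22563 = 22523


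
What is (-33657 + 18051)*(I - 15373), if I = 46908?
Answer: -492135210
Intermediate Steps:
(-33657 + 18051)*(I - 15373) = (-33657 + 18051)*(46908 - 15373) = -15606*31535 = -492135210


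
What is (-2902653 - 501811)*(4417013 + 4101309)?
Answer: -29000320589408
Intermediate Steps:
(-2902653 - 501811)*(4417013 + 4101309) = -3404464*8518322 = -29000320589408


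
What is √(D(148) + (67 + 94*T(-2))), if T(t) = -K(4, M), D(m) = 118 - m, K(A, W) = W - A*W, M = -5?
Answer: I*√1373 ≈ 37.054*I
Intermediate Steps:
K(A, W) = W - A*W
T(t) = -15 (T(t) = -(-5)*(1 - 1*4) = -(-5)*(1 - 4) = -(-5)*(-3) = -1*15 = -15)
√(D(148) + (67 + 94*T(-2))) = √((118 - 1*148) + (67 + 94*(-15))) = √((118 - 148) + (67 - 1410)) = √(-30 - 1343) = √(-1373) = I*√1373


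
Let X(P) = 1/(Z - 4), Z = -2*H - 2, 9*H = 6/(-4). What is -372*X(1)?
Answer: 1116/17 ≈ 65.647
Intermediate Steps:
H = -1/6 (H = (6/(-4))/9 = (6*(-1/4))/9 = (1/9)*(-3/2) = -1/6 ≈ -0.16667)
Z = -5/3 (Z = -2*(-1/6) - 2 = 1/3 - 2 = -5/3 ≈ -1.6667)
X(P) = -3/17 (X(P) = 1/(-5/3 - 4) = 1/(-17/3) = -3/17)
-372*X(1) = -372*(-3/17) = 1116/17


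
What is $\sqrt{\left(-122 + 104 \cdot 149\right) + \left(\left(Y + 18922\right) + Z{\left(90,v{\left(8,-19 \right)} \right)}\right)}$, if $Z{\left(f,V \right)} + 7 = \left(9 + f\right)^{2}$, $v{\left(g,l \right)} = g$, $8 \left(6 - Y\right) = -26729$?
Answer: $\frac{\sqrt{758994}}{4} \approx 217.8$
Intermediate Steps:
$Y = \frac{26777}{8}$ ($Y = 6 - - \frac{26729}{8} = 6 + \frac{26729}{8} = \frac{26777}{8} \approx 3347.1$)
$Z{\left(f,V \right)} = -7 + \left(9 + f\right)^{2}$
$\sqrt{\left(-122 + 104 \cdot 149\right) + \left(\left(Y + 18922\right) + Z{\left(90,v{\left(8,-19 \right)} \right)}\right)} = \sqrt{\left(-122 + 104 \cdot 149\right) + \left(\left(\frac{26777}{8} + 18922\right) - \left(7 - \left(9 + 90\right)^{2}\right)\right)} = \sqrt{\left(-122 + 15496\right) + \left(\frac{178153}{8} - \left(7 - 99^{2}\right)\right)} = \sqrt{15374 + \left(\frac{178153}{8} + \left(-7 + 9801\right)\right)} = \sqrt{15374 + \left(\frac{178153}{8} + 9794\right)} = \sqrt{15374 + \frac{256505}{8}} = \sqrt{\frac{379497}{8}} = \frac{\sqrt{758994}}{4}$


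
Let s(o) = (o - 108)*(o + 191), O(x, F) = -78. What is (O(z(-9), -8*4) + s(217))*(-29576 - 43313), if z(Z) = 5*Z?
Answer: -3235834266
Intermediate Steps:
s(o) = (-108 + o)*(191 + o)
(O(z(-9), -8*4) + s(217))*(-29576 - 43313) = (-78 + (-20628 + 217² + 83*217))*(-29576 - 43313) = (-78 + (-20628 + 47089 + 18011))*(-72889) = (-78 + 44472)*(-72889) = 44394*(-72889) = -3235834266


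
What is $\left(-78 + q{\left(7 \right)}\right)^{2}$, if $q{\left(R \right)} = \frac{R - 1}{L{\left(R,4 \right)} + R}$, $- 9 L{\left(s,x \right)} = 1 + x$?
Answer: $\frac{4995225}{841} \approx 5939.6$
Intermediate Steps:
$L{\left(s,x \right)} = - \frac{1}{9} - \frac{x}{9}$ ($L{\left(s,x \right)} = - \frac{1 + x}{9} = - \frac{1}{9} - \frac{x}{9}$)
$q{\left(R \right)} = \frac{-1 + R}{- \frac{5}{9} + R}$ ($q{\left(R \right)} = \frac{R - 1}{\left(- \frac{1}{9} - \frac{4}{9}\right) + R} = \frac{-1 + R}{\left(- \frac{1}{9} - \frac{4}{9}\right) + R} = \frac{-1 + R}{- \frac{5}{9} + R}$)
$\left(-78 + q{\left(7 \right)}\right)^{2} = \left(-78 + \frac{9 \left(-1 + 7\right)}{-5 + 9 \cdot 7}\right)^{2} = \left(-78 + 9 \frac{1}{-5 + 63} \cdot 6\right)^{2} = \left(-78 + 9 \cdot \frac{1}{58} \cdot 6\right)^{2} = \left(-78 + \frac{27}{29}\right)^{2} = \left(- \frac{2235}{29}\right)^{2} = \frac{4995225}{841}$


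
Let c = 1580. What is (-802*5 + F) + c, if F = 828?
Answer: -1602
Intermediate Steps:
(-802*5 + F) + c = (-802*5 + 828) + 1580 = (-4010 + 828) + 1580 = -3182 + 1580 = -1602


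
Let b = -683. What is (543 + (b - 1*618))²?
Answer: 574564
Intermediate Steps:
(543 + (b - 1*618))² = (543 + (-683 - 1*618))² = (543 + (-683 - 618))² = (543 - 1301)² = (-758)² = 574564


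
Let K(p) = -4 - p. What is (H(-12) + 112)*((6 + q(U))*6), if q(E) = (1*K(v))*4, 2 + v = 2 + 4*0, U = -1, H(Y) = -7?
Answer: -6300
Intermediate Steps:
v = 0 (v = -2 + (2 + 4*0) = -2 + (2 + 0) = -2 + 2 = 0)
q(E) = -16 (q(E) = (1*(-4 - 1*0))*4 = (1*(-4 + 0))*4 = (1*(-4))*4 = -4*4 = -16)
(H(-12) + 112)*((6 + q(U))*6) = (-7 + 112)*((6 - 16)*6) = 105*(-10*6) = 105*(-60) = -6300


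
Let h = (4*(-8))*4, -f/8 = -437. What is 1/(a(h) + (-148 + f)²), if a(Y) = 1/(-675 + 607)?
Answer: 68/762219071 ≈ 8.9213e-8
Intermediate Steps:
f = 3496 (f = -8*(-437) = 3496)
h = -128 (h = -32*4 = -128)
a(Y) = -1/68 (a(Y) = 1/(-68) = -1/68)
1/(a(h) + (-148 + f)²) = 1/(-1/68 + (-148 + 3496)²) = 1/(-1/68 + 3348²) = 1/(-1/68 + 11209104) = 1/(762219071/68) = 68/762219071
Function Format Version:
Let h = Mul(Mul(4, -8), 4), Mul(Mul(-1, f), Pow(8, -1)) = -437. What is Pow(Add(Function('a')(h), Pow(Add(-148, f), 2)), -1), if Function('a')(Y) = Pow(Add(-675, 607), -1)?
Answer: Rational(68, 762219071) ≈ 8.9213e-8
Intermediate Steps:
f = 3496 (f = Mul(-8, -437) = 3496)
h = -128 (h = Mul(-32, 4) = -128)
Function('a')(Y) = Rational(-1, 68) (Function('a')(Y) = Pow(-68, -1) = Rational(-1, 68))
Pow(Add(Function('a')(h), Pow(Add(-148, f), 2)), -1) = Pow(Add(Rational(-1, 68), Pow(Add(-148, 3496), 2)), -1) = Pow(Add(Rational(-1, 68), Pow(3348, 2)), -1) = Pow(Add(Rational(-1, 68), 11209104), -1) = Pow(Rational(762219071, 68), -1) = Rational(68, 762219071)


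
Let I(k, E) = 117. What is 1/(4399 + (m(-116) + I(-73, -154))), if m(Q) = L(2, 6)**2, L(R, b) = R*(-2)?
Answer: 1/4532 ≈ 0.00022065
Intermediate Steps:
L(R, b) = -2*R
m(Q) = 16 (m(Q) = (-2*2)**2 = (-4)**2 = 16)
1/(4399 + (m(-116) + I(-73, -154))) = 1/(4399 + (16 + 117)) = 1/(4399 + 133) = 1/4532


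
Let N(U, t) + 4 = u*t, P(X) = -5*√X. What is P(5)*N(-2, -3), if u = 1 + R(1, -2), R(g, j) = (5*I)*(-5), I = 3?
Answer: -1090*√5 ≈ -2437.3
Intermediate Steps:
R(g, j) = -75 (R(g, j) = (5*3)*(-5) = 15*(-5) = -75)
u = -74 (u = 1 - 75 = -74)
N(U, t) = -4 - 74*t
P(5)*N(-2, -3) = (-5*√5)*(-4 - 74*(-3)) = (-5*√5)*(-4 + 222) = -5*√5*218 = -1090*√5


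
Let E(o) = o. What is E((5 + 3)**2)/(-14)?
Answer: -32/7 ≈ -4.5714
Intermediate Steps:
E((5 + 3)**2)/(-14) = (5 + 3)**2/(-14) = 8**2*(-1/14) = 64*(-1/14) = -32/7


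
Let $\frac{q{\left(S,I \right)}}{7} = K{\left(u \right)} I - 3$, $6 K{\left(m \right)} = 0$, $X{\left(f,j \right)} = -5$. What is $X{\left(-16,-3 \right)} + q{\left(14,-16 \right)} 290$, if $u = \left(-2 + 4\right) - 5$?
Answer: $-6095$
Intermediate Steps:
$u = -3$ ($u = 2 - 5 = -3$)
$K{\left(m \right)} = 0$ ($K{\left(m \right)} = \frac{1}{6} \cdot 0 = 0$)
$q{\left(S,I \right)} = -21$ ($q{\left(S,I \right)} = 7 \left(0 I - 3\right) = 7 \left(0 - 3\right) = 7 \left(-3\right) = -21$)
$X{\left(-16,-3 \right)} + q{\left(14,-16 \right)} 290 = -5 - 6090 = -6095$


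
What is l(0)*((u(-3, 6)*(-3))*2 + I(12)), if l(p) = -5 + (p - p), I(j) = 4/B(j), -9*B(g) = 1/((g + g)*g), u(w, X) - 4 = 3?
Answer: 52050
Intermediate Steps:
u(w, X) = 7 (u(w, X) = 4 + 3 = 7)
B(g) = -1/(18*g**2) (B(g) = -1/(9*(g + g)*g) = -1/(9*(2*g)*g) = -1/(2*g)/(9*g) = -1/(18*g**2))
I(j) = -72*j**2 (I(j) = 4/((-1/(18*j**2))) = 4*(-18*j**2) = -72*j**2)
l(p) = -5 (l(p) = -5 + 0 = -5)
l(0)*((u(-3, 6)*(-3))*2 + I(12)) = -5*((7*(-3))*2 - 72*12**2) = -5*(-21*2 - 72*144) = -5*(-42 - 10368) = -5*(-10410) = 52050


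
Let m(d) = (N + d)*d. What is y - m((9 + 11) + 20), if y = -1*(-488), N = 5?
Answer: -1312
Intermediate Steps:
y = 488
m(d) = d*(5 + d) (m(d) = (5 + d)*d = d*(5 + d))
y - m((9 + 11) + 20) = 488 - ((9 + 11) + 20)*(5 + ((9 + 11) + 20)) = 488 - (20 + 20)*(5 + (20 + 20)) = 488 - 40*(5 + 40) = 488 - 40*45 = 488 - 1*1800 = 488 - 1800 = -1312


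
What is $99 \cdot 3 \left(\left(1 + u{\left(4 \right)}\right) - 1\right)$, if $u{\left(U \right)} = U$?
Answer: $1188$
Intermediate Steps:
$99 \cdot 3 \left(\left(1 + u{\left(4 \right)}\right) - 1\right) = 99 \cdot 3 \left(\left(1 + 4\right) - 1\right) = 99 \cdot 3 \left(5 - 1\right) = 99 \cdot 3 \cdot 4 = 99 \cdot 12 = 1188$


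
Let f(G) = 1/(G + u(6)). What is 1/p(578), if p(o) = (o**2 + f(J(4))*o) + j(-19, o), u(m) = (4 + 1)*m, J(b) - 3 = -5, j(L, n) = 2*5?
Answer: 14/4677605 ≈ 2.9930e-6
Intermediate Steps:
j(L, n) = 10
J(b) = -2 (J(b) = 3 - 5 = -2)
u(m) = 5*m
f(G) = 1/(30 + G) (f(G) = 1/(G + 5*6) = 1/(G + 30) = 1/(30 + G))
p(o) = 10 + o**2 + o/28 (p(o) = (o**2 + o/(30 - 2)) + 10 = (o**2 + o/28) + 10 = 10 + o**2 + o/28)
1/p(578) = 1/(10 + 578**2 + (1/28)*578) = 1/(10 + 334084 + 289/14) = 1/(4677605/14) = 14/4677605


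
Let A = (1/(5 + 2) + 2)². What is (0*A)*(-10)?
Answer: 0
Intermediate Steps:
A = 225/49 (A = (1/7 + 2)² = (⅐ + 2)² = (15/7)² = 225/49 ≈ 4.5918)
(0*A)*(-10) = (0*(225/49))*(-10) = 0*(-10) = 0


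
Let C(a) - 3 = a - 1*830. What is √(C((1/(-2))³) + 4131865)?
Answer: √66096606/4 ≈ 2032.5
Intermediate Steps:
C(a) = -827 + a (C(a) = 3 + (a - 1*830) = 3 + (a - 830) = 3 + (-830 + a) = -827 + a)
√(C((1/(-2))³) + 4131865) = √((-827 + (1/(-2))³) + 4131865) = √((-827 + (-½)³) + 4131865) = √((-827 - ⅛) + 4131865) = √(-6617/8 + 4131865) = √(33048303/8) = √66096606/4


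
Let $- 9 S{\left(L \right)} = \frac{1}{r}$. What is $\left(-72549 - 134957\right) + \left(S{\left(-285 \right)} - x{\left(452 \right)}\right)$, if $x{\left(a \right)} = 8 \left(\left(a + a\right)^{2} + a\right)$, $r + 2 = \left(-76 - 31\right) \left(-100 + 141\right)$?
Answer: $- \frac{266586323849}{39501} \approx -6.7488 \cdot 10^{6}$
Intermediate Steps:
$r = -4389$ ($r = -2 + \left(-76 - 31\right) \left(-100 + 141\right) = -2 - 4387 = -4389$)
$S{\left(L \right)} = \frac{1}{39501}$ ($S{\left(L \right)} = - \frac{1}{9 \left(-4389\right)} = \left(- \frac{1}{9}\right) \left(- \frac{1}{4389}\right) = \frac{1}{39501}$)
$x{\left(a \right)} = 8 a + 32 a^{2}$ ($x{\left(a \right)} = 8 \left(\left(2 a\right)^{2} + a\right) = 8 \left(4 a^{2} + a\right) = 8 \left(a + 4 a^{2}\right) = 8 a + 32 a^{2}$)
$\left(-72549 - 134957\right) + \left(S{\left(-285 \right)} - x{\left(452 \right)}\right) = \left(-72549 - 134957\right) + \left(\frac{1}{39501} - 8 \cdot 452 \left(1 + 4 \cdot 452\right)\right) = -207506 + \left(\frac{1}{39501} - 8 \cdot 452 \left(1 + 1808\right)\right) = -207506 + \left(\frac{1}{39501} - 8 \cdot 452 \cdot 1809\right) = -207506 + \left(\frac{1}{39501} - 6541344\right) = -207506 - \frac{258389629343}{39501} = - \frac{266586323849}{39501}$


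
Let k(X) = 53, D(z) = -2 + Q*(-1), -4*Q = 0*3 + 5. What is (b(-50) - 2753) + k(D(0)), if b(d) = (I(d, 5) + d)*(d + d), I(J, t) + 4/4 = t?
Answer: 1900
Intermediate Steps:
I(J, t) = -1 + t
Q = -5/4 (Q = -(0*3 + 5)/4 = -(0 + 5)/4 = -1/4*5 = -5/4 ≈ -1.2500)
D(z) = -3/4 (D(z) = -2 - 5/4*(-1) = -2 + 5/4 = -3/4)
b(d) = 2*d*(4 + d) (b(d) = ((-1 + 5) + d)*(d + d) = (4 + d)*(2*d) = 2*d*(4 + d))
(b(-50) - 2753) + k(D(0)) = (2*(-50)*(4 - 50) - 2753) + 53 = (2*(-50)*(-46) - 2753) + 53 = (4600 - 2753) + 53 = 1847 + 53 = 1900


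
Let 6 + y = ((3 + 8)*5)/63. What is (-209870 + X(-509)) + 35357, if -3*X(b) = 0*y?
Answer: -174513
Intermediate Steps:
y = -323/63 (y = -6 + ((3 + 8)*5)/63 = -6 + (11*5)*(1/63) = -6 + 55*(1/63) = -6 + 55/63 = -323/63 ≈ -5.1270)
X(b) = 0 (X(b) = -0*(-323)/63 = -⅓*0 = 0)
(-209870 + X(-509)) + 35357 = (-209870 + 0) + 35357 = -209870 + 35357 = -174513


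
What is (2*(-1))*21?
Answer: -42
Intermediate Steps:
(2*(-1))*21 = -2*21 = -42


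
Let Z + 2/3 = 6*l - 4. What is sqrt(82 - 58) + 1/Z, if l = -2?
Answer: -3/50 + 2*sqrt(6) ≈ 4.8390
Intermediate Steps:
Z = -50/3 (Z = -2/3 + (6*(-2) - 4) = -2/3 + (-12 - 4) = -2/3 - 16 = -50/3 ≈ -16.667)
sqrt(82 - 58) + 1/Z = sqrt(82 - 58) + 1/(-50/3) = sqrt(24) - 3/50 = 2*sqrt(6) - 3/50 = -3/50 + 2*sqrt(6)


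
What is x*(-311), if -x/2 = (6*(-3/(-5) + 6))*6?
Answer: 738936/5 ≈ 1.4779e+5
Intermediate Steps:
x = -2376/5 (x = -2*6*(-3/(-5) + 6)*6 = -2*6*(-3*(-⅕) + 6)*6 = -2*6*(⅗ + 6)*6 = -2*6*(33/5)*6 = -396*6/5 = -2*1188/5 = -2376/5 ≈ -475.20)
x*(-311) = -2376/5*(-311) = 738936/5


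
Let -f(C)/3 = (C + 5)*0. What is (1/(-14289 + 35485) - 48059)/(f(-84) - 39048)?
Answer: 1018658563/827661408 ≈ 1.2308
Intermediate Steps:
f(C) = 0 (f(C) = -3*(C + 5)*0 = -3*(5 + C)*0 = -3*0 = 0)
(1/(-14289 + 35485) - 48059)/(f(-84) - 39048) = (1/(-14289 + 35485) - 48059)/(0 - 39048) = (1/21196 - 48059)/(-39048) = (1/21196 - 48059)*(-1/39048) = -1018658563/21196*(-1/39048) = 1018658563/827661408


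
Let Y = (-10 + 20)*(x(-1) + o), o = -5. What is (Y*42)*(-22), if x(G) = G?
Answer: 55440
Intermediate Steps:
Y = -60 (Y = (-10 + 20)*(-1 - 5) = 10*(-6) = -60)
(Y*42)*(-22) = -60*42*(-22) = -2520*(-22) = 55440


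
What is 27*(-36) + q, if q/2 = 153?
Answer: -666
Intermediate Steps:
q = 306 (q = 2*153 = 306)
27*(-36) + q = 27*(-36) + 306 = -972 + 306 = -666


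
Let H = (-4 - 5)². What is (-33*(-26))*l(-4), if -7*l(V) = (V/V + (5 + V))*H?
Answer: -138996/7 ≈ -19857.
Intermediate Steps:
H = 81 (H = (-9)² = 81)
l(V) = -486/7 - 81*V/7 (l(V) = -(V/V + (5 + V))*81/7 = -(1 + (5 + V))*81/7 = -(6 + V)*81/7 = -(486 + 81*V)/7 = -486/7 - 81*V/7)
(-33*(-26))*l(-4) = (-33*(-26))*(-486/7 - 81/7*(-4)) = 858*(-486/7 + 324/7) = 858*(-162/7) = -138996/7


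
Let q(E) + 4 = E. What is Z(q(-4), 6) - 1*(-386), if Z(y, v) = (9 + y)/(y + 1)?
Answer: 2701/7 ≈ 385.86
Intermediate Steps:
q(E) = -4 + E
Z(y, v) = (9 + y)/(1 + y)
Z(q(-4), 6) - 1*(-386) = (9 + (-4 - 4))/(1 + (-4 - 4)) - 1*(-386) = (9 - 8)/(1 - 8) + 386 = 1/(-7) + 386 = -1/7*1 + 386 = -1/7 + 386 = 2701/7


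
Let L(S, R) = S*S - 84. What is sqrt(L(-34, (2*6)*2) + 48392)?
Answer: 6*sqrt(1374) ≈ 222.41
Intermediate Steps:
L(S, R) = -84 + S**2 (L(S, R) = S**2 - 84 = -84 + S**2)
sqrt(L(-34, (2*6)*2) + 48392) = sqrt((-84 + (-34)**2) + 48392) = sqrt((-84 + 1156) + 48392) = sqrt(1072 + 48392) = sqrt(49464) = 6*sqrt(1374)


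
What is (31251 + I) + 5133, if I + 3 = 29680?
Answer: 66061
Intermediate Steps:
I = 29677 (I = -3 + 29680 = 29677)
(31251 + I) + 5133 = (31251 + 29677) + 5133 = 60928 + 5133 = 66061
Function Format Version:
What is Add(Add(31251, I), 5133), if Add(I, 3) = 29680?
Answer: 66061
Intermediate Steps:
I = 29677 (I = Add(-3, 29680) = 29677)
Add(Add(31251, I), 5133) = Add(Add(31251, 29677), 5133) = Add(60928, 5133) = 66061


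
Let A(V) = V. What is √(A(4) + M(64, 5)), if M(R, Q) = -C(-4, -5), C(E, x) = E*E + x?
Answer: I*√7 ≈ 2.6458*I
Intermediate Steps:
C(E, x) = x + E² (C(E, x) = E² + x = x + E²)
M(R, Q) = -11 (M(R, Q) = -(-5 + (-4)²) = -(-5 + 16) = -1*11 = -11)
√(A(4) + M(64, 5)) = √(4 - 11) = √(-7) = I*√7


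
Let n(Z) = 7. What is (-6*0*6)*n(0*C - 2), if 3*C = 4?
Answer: 0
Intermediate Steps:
C = 4/3 (C = (⅓)*4 = 4/3 ≈ 1.3333)
(-6*0*6)*n(0*C - 2) = (-6*0*6)*7 = (0*6)*7 = 0*7 = 0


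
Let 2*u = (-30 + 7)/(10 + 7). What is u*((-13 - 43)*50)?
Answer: 32200/17 ≈ 1894.1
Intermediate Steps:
u = -23/34 (u = ((-30 + 7)/(10 + 7))/2 = (-23/17)/2 = (-23*1/17)/2 = (½)*(-23/17) = -23/34 ≈ -0.67647)
u*((-13 - 43)*50) = -23*(-13 - 43)*50/34 = -(-644)*50/17 = -23/34*(-2800) = 32200/17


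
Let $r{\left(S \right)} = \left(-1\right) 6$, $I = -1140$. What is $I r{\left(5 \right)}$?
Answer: $6840$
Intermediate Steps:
$r{\left(S \right)} = -6$
$I r{\left(5 \right)} = \left(-1140\right) \left(-6\right) = 6840$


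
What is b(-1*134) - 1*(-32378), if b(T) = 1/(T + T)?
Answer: 8677303/268 ≈ 32378.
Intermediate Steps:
b(T) = 1/(2*T)
b(-1*134) - 1*(-32378) = 1/(2*((-1*134))) - 1*(-32378) = (1/2)/(-134) + 32378 = (1/2)*(-1/134) + 32378 = -1/268 + 32378 = 8677303/268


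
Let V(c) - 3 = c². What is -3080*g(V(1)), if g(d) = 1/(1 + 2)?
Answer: -3080/3 ≈ -1026.7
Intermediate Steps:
V(c) = 3 + c²
g(d) = ⅓ (g(d) = 1/3 = ⅓)
-3080*g(V(1)) = -3080*⅓ = -3080/3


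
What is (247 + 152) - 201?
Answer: 198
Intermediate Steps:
(247 + 152) - 201 = 399 - 201 = 198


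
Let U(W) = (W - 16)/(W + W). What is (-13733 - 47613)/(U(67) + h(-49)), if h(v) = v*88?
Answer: 8220364/577757 ≈ 14.228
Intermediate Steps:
h(v) = 88*v
U(W) = (-16 + W)/(2*W) (U(W) = (-16 + W)/((2*W)) = (-16 + W)*(1/(2*W)) = (-16 + W)/(2*W))
(-13733 - 47613)/(U(67) + h(-49)) = (-13733 - 47613)/((½)*(-16 + 67)/67 + 88*(-49)) = -61346/((½)*(1/67)*51 - 4312) = -61346/(51/134 - 4312) = -61346/(-577757/134) = -61346*(-134/577757) = 8220364/577757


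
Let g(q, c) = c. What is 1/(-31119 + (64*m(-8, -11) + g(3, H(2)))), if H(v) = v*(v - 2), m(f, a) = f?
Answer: -1/31631 ≈ -3.1615e-5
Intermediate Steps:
H(v) = v*(-2 + v)
1/(-31119 + (64*m(-8, -11) + g(3, H(2)))) = 1/(-31119 + (64*(-8) + 2*(-2 + 2))) = 1/(-31119 + (-512 + 2*0)) = 1/(-31119 + (-512 + 0)) = 1/(-31119 - 512) = 1/(-31631) = -1/31631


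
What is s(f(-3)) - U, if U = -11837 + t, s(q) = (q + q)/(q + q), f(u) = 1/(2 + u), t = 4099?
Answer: 7739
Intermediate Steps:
s(q) = 1 (s(q) = (2*q)/((2*q)) = (2*q)*(1/(2*q)) = 1)
U = -7738 (U = -11837 + 4099 = -7738)
s(f(-3)) - U = 1 - 1*(-7738) = 1 + 7738 = 7739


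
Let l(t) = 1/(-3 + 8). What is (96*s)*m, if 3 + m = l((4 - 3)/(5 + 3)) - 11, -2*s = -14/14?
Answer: -3312/5 ≈ -662.40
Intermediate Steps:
l(t) = ⅕ (l(t) = 1/5 = ⅕)
s = ½ (s = -(-7)/14 = -½*(-1) = ½ ≈ 0.50000)
m = -69/5 (m = -3 + (⅕ - 11) = -3 - 54/5 = -69/5 ≈ -13.800)
(96*s)*m = (96*(½))*(-69/5) = 48*(-69/5) = -3312/5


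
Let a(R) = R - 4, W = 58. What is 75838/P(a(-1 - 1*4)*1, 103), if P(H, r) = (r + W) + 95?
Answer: 37919/128 ≈ 296.24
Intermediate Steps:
a(R) = -4 + R
P(H, r) = 153 + r (P(H, r) = (r + 58) + 95 = (58 + r) + 95 = 153 + r)
75838/P(a(-1 - 1*4)*1, 103) = 75838/(153 + 103) = 75838/256 = 75838*(1/256) = 37919/128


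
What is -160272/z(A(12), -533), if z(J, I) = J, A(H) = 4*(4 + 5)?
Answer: -4452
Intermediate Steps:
A(H) = 36 (A(H) = 4*9 = 36)
-160272/z(A(12), -533) = -160272/36 = -160272*1/36 = -4452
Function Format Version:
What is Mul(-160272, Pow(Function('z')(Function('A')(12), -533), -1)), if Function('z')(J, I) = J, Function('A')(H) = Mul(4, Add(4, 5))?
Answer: -4452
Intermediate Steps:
Function('A')(H) = 36 (Function('A')(H) = Mul(4, 9) = 36)
Mul(-160272, Pow(Function('z')(Function('A')(12), -533), -1)) = Mul(-160272, Pow(36, -1)) = Mul(-160272, Rational(1, 36)) = -4452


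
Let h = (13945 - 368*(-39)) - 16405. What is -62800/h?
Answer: -15700/2973 ≈ -5.2809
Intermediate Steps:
h = 11892 (h = (13945 + 14352) - 16405 = 28297 - 16405 = 11892)
-62800/h = -62800/11892 = -62800*1/11892 = -15700/2973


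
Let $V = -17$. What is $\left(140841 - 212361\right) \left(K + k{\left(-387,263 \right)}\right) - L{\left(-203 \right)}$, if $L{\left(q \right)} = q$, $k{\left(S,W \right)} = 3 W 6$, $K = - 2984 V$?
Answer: $-3966642037$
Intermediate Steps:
$K = 50728$ ($K = \left(-2984\right) \left(-17\right) = 50728$)
$k{\left(S,W \right)} = 18 W$
$\left(140841 - 212361\right) \left(K + k{\left(-387,263 \right)}\right) - L{\left(-203 \right)} = \left(140841 - 212361\right) \left(50728 + 18 \cdot 263\right) - -203 = - 71520 \left(50728 + 4734\right) + 203 = \left(-71520\right) 55462 + 203 = -3966642240 + 203 = -3966642037$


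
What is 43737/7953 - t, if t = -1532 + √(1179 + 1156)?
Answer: 4075911/2651 - √2335 ≈ 1489.2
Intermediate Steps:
t = -1532 + √2335 ≈ -1483.7
43737/7953 - t = 43737/7953 - (-1532 + √2335) = 43737*(1/7953) + (1532 - √2335) = 14579/2651 + (1532 - √2335) = 4075911/2651 - √2335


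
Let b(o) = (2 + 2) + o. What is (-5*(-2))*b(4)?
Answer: 80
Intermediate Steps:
b(o) = 4 + o
(-5*(-2))*b(4) = (-5*(-2))*(4 + 4) = 10*8 = 80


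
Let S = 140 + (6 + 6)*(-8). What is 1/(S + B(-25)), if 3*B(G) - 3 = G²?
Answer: 3/760 ≈ 0.0039474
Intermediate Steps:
S = 44 (S = 140 + 12*(-8) = 140 - 96 = 44)
B(G) = 1 + G²/3
1/(S + B(-25)) = 1/(44 + (1 + (⅓)*(-25)²)) = 1/(44 + (1 + (⅓)*625)) = 1/(44 + (1 + 625/3)) = 1/(44 + 628/3) = 1/(760/3) = 3/760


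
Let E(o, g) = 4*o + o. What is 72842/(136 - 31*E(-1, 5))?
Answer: 72842/291 ≈ 250.32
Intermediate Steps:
E(o, g) = 5*o
72842/(136 - 31*E(-1, 5)) = 72842/(136 - 155*(-1)) = 72842/(136 - 31*(-5)) = 72842/(136 + 155) = 72842/291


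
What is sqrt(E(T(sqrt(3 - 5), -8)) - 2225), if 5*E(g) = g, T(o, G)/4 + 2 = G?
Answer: I*sqrt(2233) ≈ 47.255*I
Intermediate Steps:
T(o, G) = -8 + 4*G
E(g) = g/5
sqrt(E(T(sqrt(3 - 5), -8)) - 2225) = sqrt((-8 + 4*(-8))/5 - 2225) = sqrt((-8 - 32)/5 - 2225) = sqrt((1/5)*(-40) - 2225) = sqrt(-8 - 2225) = sqrt(-2233) = I*sqrt(2233)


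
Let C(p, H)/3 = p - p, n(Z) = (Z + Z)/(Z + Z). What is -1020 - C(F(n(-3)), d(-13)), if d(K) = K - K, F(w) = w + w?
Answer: -1020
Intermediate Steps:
n(Z) = 1 (n(Z) = (2*Z)/((2*Z)) = (2*Z)*(1/(2*Z)) = 1)
F(w) = 2*w
d(K) = 0
C(p, H) = 0 (C(p, H) = 3*(p - p) = 3*0 = 0)
-1020 - C(F(n(-3)), d(-13)) = -1020 - 1*0 = -1020 + 0 = -1020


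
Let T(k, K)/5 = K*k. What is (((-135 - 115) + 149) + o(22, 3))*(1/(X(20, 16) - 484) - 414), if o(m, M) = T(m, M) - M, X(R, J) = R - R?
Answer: -22642601/242 ≈ -93565.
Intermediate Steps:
T(k, K) = 5*K*k (T(k, K) = 5*(K*k) = 5*K*k)
X(R, J) = 0
o(m, M) = -M + 5*M*m (o(m, M) = 5*M*m - M = -M + 5*M*m)
(((-135 - 115) + 149) + o(22, 3))*(1/(X(20, 16) - 484) - 414) = (((-135 - 115) + 149) + 3*(-1 + 5*22))*(1/(0 - 484) - 414) = ((-250 + 149) + 3*(-1 + 110))*(1/(-484) - 414) = (-101 + 3*109)*(-1/484 - 414) = (-101 + 327)*(-200377/484) = 226*(-200377/484) = -22642601/242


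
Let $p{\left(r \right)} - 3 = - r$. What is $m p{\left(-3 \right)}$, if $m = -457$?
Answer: $-2742$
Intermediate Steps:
$p{\left(r \right)} = 3 - r$
$m p{\left(-3 \right)} = - 457 \left(3 - -3\right) = - 457 \left(3 + 3\right) = \left(-457\right) 6 = -2742$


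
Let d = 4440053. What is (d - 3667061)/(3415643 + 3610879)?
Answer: 128832/1171087 ≈ 0.11001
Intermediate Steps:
(d - 3667061)/(3415643 + 3610879) = (4440053 - 3667061)/(3415643 + 3610879) = 772992/7026522 = 772992*(1/7026522) = 128832/1171087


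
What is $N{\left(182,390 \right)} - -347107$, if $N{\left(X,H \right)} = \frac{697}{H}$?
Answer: $\frac{135372427}{390} \approx 3.4711 \cdot 10^{5}$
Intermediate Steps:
$N{\left(182,390 \right)} - -347107 = \frac{697}{390} - -347107 = 697 \cdot \frac{1}{390} + 347107 = \frac{697}{390} + 347107 = \frac{135372427}{390}$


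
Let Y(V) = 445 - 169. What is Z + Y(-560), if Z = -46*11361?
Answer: -522330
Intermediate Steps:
Y(V) = 276
Z = -522606
Z + Y(-560) = -522606 + 276 = -522330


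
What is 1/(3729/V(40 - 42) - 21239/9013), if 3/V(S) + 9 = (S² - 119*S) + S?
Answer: 9013/2587908490 ≈ 3.4827e-6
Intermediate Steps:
V(S) = 3/(-9 + S² - 118*S) (V(S) = 3/(-9 + ((S² - 119*S) + S)) = 3/(-9 + (S² - 118*S)) = 3/(-9 + S² - 118*S))
1/(3729/V(40 - 42) - 21239/9013) = 1/(3729/((3/(-9 + (40 - 42)² - 118*(40 - 42)))) - 21239/9013) = 1/(3729/((3/(-9 + (-2)² - 118*(-2)))) - 21239*1/9013) = 1/(3729/((3/(-9 + 4 + 236))) - 21239/9013) = 1/(3729/((3/231)) - 21239/9013) = 1/(3729/((3*(1/231))) - 21239/9013) = 1/(3729/(1/77) - 21239/9013) = 1/(3729*77 - 21239/9013) = 1/(287133 - 21239/9013) = 1/(2587908490/9013) = 9013/2587908490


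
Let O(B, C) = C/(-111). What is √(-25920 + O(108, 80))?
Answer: 20*I*√798423/111 ≈ 161.0*I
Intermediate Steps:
O(B, C) = -C/111 (O(B, C) = C*(-1/111) = -C/111)
√(-25920 + O(108, 80)) = √(-25920 - 1/111*80) = √(-25920 - 80/111) = √(-2877200/111) = 20*I*√798423/111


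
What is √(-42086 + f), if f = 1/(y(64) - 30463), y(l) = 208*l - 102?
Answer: I*√154661378667/1917 ≈ 205.15*I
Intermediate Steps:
y(l) = -102 + 208*l
f = -1/17253 (f = 1/((-102 + 208*64) - 30463) = 1/((-102 + 13312) - 30463) = 1/(13210 - 30463) = 1/(-17253) = -1/17253 ≈ -5.7961e-5)
√(-42086 + f) = √(-42086 - 1/17253) = √(-726109759/17253) = I*√154661378667/1917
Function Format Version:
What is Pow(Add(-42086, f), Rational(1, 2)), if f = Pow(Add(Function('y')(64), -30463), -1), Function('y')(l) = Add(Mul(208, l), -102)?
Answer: Mul(Rational(1, 1917), I, Pow(154661378667, Rational(1, 2))) ≈ Mul(205.15, I)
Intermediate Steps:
Function('y')(l) = Add(-102, Mul(208, l))
f = Rational(-1, 17253) (f = Pow(Add(Add(-102, Mul(208, 64)), -30463), -1) = Pow(Add(Add(-102, 13312), -30463), -1) = Pow(Add(13210, -30463), -1) = Pow(-17253, -1) = Rational(-1, 17253) ≈ -5.7961e-5)
Pow(Add(-42086, f), Rational(1, 2)) = Pow(Add(-42086, Rational(-1, 17253)), Rational(1, 2)) = Pow(Rational(-726109759, 17253), Rational(1, 2)) = Mul(Rational(1, 1917), I, Pow(154661378667, Rational(1, 2)))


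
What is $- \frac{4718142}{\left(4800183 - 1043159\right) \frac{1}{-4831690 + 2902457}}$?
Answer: $\frac{4551197622543}{1878512} \approx 2.4228 \cdot 10^{6}$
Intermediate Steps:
$- \frac{4718142}{\left(4800183 - 1043159\right) \frac{1}{-4831690 + 2902457}} = - \frac{4718142}{3757024 \frac{1}{-1929233}} = - \frac{4718142}{3757024 \left(- \frac{1}{1929233}\right)} = - \frac{4718142}{- \frac{3757024}{1929233}} = \left(-4718142\right) \left(- \frac{1929233}{3757024}\right) = \frac{4551197622543}{1878512}$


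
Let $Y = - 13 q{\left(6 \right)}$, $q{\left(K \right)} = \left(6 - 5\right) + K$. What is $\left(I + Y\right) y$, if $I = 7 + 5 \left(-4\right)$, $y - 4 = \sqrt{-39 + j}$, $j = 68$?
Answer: $-416 - 104 \sqrt{29} \approx -976.06$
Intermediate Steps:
$q{\left(K \right)} = 1 + K$
$y = 4 + \sqrt{29}$ ($y = 4 + \sqrt{-39 + 68} = 4 + \sqrt{29} \approx 9.3852$)
$Y = -91$ ($Y = - 13 \left(1 + 6\right) = \left(-13\right) 7 = -91$)
$I = -13$ ($I = 7 - 20 = -13$)
$\left(I + Y\right) y = \left(-13 - 91\right) \left(4 + \sqrt{29}\right) = - 104 \left(4 + \sqrt{29}\right) = -416 - 104 \sqrt{29}$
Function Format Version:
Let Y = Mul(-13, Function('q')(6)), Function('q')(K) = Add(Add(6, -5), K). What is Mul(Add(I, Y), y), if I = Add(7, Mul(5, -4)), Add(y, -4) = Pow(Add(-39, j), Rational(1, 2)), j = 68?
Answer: Add(-416, Mul(-104, Pow(29, Rational(1, 2)))) ≈ -976.06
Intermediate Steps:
Function('q')(K) = Add(1, K)
y = Add(4, Pow(29, Rational(1, 2))) (y = Add(4, Pow(Add(-39, 68), Rational(1, 2))) = Add(4, Pow(29, Rational(1, 2))) ≈ 9.3852)
Y = -91 (Y = Mul(-13, Add(1, 6)) = Mul(-13, 7) = -91)
I = -13 (I = Add(7, -20) = -13)
Mul(Add(I, Y), y) = Mul(Add(-13, -91), Add(4, Pow(29, Rational(1, 2)))) = Mul(-104, Add(4, Pow(29, Rational(1, 2)))) = Add(-416, Mul(-104, Pow(29, Rational(1, 2))))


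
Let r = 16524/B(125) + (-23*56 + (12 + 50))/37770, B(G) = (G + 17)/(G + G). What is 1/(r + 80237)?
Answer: 1340835/146591501872 ≈ 9.1467e-6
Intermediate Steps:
B(G) = (17 + G)/(2*G) (B(G) = (17 + G)/((2*G)) = (17 + G)*(1/(2*G)) = (17 + G)/(2*G))
r = 39006923977/1340835 (r = 16524/(((½)*(17 + 125)/125)) + (-23*56 + (12 + 50))/37770 = 16524/(((½)*(1/125)*142)) + (-1288 + 62)*(1/37770) = 16524/(71/125) - 1226*1/37770 = 16524*(125/71) - 613/18885 = 2065500/71 - 613/18885 = 39006923977/1340835 ≈ 29092.)
1/(r + 80237) = 1/(39006923977/1340835 + 80237) = 1/(146591501872/1340835) = 1340835/146591501872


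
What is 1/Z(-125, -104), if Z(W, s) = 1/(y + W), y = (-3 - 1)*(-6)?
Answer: -101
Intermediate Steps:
y = 24 (y = -4*(-6) = 24)
Z(W, s) = 1/(24 + W)
1/Z(-125, -104) = 1/(1/(24 - 125)) = 1/(1/(-101)) = 1/(-1/101) = -101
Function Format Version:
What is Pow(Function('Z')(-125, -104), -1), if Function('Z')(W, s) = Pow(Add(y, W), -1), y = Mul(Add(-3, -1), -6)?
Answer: -101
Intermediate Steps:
y = 24 (y = Mul(-4, -6) = 24)
Function('Z')(W, s) = Pow(Add(24, W), -1)
Pow(Function('Z')(-125, -104), -1) = Pow(Pow(Add(24, -125), -1), -1) = Pow(Pow(-101, -1), -1) = Pow(Rational(-1, 101), -1) = -101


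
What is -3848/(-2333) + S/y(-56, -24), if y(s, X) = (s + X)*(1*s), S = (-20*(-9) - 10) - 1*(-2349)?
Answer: 23115867/10451840 ≈ 2.2117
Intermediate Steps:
S = 2519 (S = (180 - 10) + 2349 = 170 + 2349 = 2519)
y(s, X) = s*(X + s) (y(s, X) = (X + s)*s = s*(X + s))
-3848/(-2333) + S/y(-56, -24) = -3848/(-2333) + 2519/((-56*(-24 - 56))) = -3848*(-1/2333) + 2519/((-56*(-80))) = 3848/2333 + 2519/4480 = 23115867/10451840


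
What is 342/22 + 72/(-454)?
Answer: 38421/2497 ≈ 15.387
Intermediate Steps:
342/22 + 72/(-454) = 342*(1/22) + 72*(-1/454) = 171/11 - 36/227 = 38421/2497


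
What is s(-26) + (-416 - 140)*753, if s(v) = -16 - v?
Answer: -418658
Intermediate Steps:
s(-26) + (-416 - 140)*753 = (-16 - 1*(-26)) + (-416 - 140)*753 = (-16 + 26) - 556*753 = 10 - 418668 = -418658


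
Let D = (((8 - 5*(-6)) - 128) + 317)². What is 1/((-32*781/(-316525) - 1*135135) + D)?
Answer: -28775/2405760378 ≈ -1.1961e-5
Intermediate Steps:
D = 51529 (D = (((8 + 30) - 128) + 317)² = ((38 - 128) + 317)² = (-90 + 317)² = 227² = 51529)
1/((-32*781/(-316525) - 1*135135) + D) = 1/((-32*781/(-316525) - 1*135135) + 51529) = 1/((-24992*(-1/316525) - 135135) + 51529) = 1/((2272/28775 - 135135) + 51529) = 1/(-3888507353/28775 + 51529) = 1/(-2405760378/28775) = -28775/2405760378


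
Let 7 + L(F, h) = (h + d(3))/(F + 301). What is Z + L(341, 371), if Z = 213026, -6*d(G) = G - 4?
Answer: 820551415/3852 ≈ 2.1302e+5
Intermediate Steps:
d(G) = ⅔ - G/6 (d(G) = -(G - 4)/6 = -(-4 + G)/6 = ⅔ - G/6)
L(F, h) = -7 + (⅙ + h)/(301 + F) (L(F, h) = -7 + (h + (⅔ - ⅙*3))/(F + 301) = -7 + (h + (⅔ - ½))/(301 + F) = -7 + (h + ⅙)/(301 + F) = -7 + (⅙ + h)/(301 + F))
Z + L(341, 371) = 213026 + (-12641/6 + 371 - 7*341)/(301 + 341) = 213026 + (-12641/6 + 371 - 2387)/642 = 213026 + (1/642)*(-24737/6) = 213026 - 24737/3852 = 820551415/3852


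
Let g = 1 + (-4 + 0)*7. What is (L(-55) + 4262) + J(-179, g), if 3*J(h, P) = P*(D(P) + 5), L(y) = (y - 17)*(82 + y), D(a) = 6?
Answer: 2219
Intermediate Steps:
L(y) = (-17 + y)*(82 + y)
g = -27 (g = 1 - 4*7 = 1 - 28 = -27)
J(h, P) = 11*P/3 (J(h, P) = (P*(6 + 5))/3 = (P*11)/3 = (11*P)/3 = 11*P/3)
(L(-55) + 4262) + J(-179, g) = ((-1394 + (-55)² + 65*(-55)) + 4262) + (11/3)*(-27) = ((-1394 + 3025 - 3575) + 4262) - 99 = (-1944 + 4262) - 99 = 2318 - 99 = 2219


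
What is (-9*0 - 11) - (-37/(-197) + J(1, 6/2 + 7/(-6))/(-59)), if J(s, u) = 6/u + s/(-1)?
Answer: -1425471/127853 ≈ -11.149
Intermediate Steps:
J(s, u) = -s + 6/u (J(s, u) = 6/u + s*(-1) = 6/u - s = -s + 6/u)
(-9*0 - 11) - (-37/(-197) + J(1, 6/2 + 7/(-6))/(-59)) = (-9*0 - 11) - (-37/(-197) + (-1*1 + 6/(6/2 + 7/(-6)))/(-59)) = (0 - 11) - (-37*(-1/197) + (-1 + 6/(6*(½) + 7*(-⅙)))*(-1/59)) = -11 - (37/197 + (-1 + 6/(3 - 7/6))*(-1/59)) = -11 - (37/197 + (-1 + 6/(11/6))*(-1/59)) = -11 - (37/197 + (-1 + 6*(6/11))*(-1/59)) = -11 - (37/197 + (-1 + 36/11)*(-1/59)) = -11 - (37/197 + (25/11)*(-1/59)) = -11 - (37/197 - 25/649) = -11 - 1*19088/127853 = -11 - 19088/127853 = -1425471/127853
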